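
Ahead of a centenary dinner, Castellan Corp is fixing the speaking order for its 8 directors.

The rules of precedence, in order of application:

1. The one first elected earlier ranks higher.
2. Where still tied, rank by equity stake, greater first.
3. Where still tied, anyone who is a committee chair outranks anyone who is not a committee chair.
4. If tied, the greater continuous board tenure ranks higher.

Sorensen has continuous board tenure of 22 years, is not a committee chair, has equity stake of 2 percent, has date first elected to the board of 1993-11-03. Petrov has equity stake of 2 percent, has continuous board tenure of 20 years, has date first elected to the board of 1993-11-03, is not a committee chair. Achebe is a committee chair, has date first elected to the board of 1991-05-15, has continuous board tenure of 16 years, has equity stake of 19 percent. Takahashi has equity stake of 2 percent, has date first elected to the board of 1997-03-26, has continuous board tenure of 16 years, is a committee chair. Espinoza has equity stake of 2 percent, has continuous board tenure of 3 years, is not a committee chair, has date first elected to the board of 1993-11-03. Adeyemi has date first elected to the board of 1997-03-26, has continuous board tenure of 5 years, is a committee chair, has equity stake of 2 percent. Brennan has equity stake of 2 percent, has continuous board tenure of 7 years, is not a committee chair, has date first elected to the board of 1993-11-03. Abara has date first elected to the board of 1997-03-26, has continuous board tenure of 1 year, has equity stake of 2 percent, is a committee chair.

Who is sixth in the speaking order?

Takahashi

By date first elected to the board (earlier first): Achebe (1991-05-15); then Sorensen, Petrov, Brennan and Espinoza (each 1993-11-03); then Takahashi, Adeyemi and Abara (each 1997-03-26).
Sorensen, Petrov, Brennan and Espinoza all have equity stake 2 percent, so the next rule applies.
Sorensen, Petrov, Brennan and Espinoza are each not a committee chair, so the next rule applies.
Among Sorensen, Petrov, Brennan and Espinoza, by continuous board tenure (higher first): Sorensen (22 years) before Petrov (20 years) before Brennan (7 years) before Espinoza (3 years).
Takahashi, Adeyemi and Abara all have equity stake 2 percent, so the next rule applies.
Takahashi, Adeyemi and Abara are each a committee chair, so the next rule applies.
Among Takahashi, Adeyemi and Abara, by continuous board tenure (higher first): Takahashi (16 years) before Adeyemi (5 years) before Abara (1 year).
Order: Achebe, Sorensen, Petrov, Brennan, Espinoza, Takahashi, Adeyemi, Abara.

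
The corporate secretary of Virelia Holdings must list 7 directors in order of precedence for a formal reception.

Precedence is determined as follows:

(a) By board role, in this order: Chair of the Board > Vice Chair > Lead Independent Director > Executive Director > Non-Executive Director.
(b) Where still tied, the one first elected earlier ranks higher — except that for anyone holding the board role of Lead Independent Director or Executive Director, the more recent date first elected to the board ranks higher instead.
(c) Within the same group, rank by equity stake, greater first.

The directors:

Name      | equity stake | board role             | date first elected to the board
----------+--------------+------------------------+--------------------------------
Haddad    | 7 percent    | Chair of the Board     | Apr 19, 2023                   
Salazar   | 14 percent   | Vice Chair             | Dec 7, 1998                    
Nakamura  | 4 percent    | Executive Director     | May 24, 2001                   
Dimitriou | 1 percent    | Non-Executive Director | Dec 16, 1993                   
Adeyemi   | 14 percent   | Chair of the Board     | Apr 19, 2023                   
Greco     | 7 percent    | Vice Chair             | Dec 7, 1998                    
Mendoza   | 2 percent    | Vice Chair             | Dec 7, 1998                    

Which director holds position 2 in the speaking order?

Haddad

By board role: Adeyemi and Haddad (Chair of the Board); then Salazar, Greco and Mendoza (Vice Chair); then Nakamura (Executive Director); then Dimitriou (Non-Executive Director).
Adeyemi and Haddad both have date first elected to the board Apr 19, 2023, so the next rule applies.
Among Adeyemi and Haddad, by equity stake (higher first): Adeyemi (14 percent) before Haddad (7 percent).
Salazar, Greco and Mendoza all have date first elected to the board Dec 7, 1998, so the next rule applies.
Among Salazar, Greco and Mendoza, by equity stake (higher first): Salazar (14 percent) before Greco (7 percent) before Mendoza (2 percent).
Order: Adeyemi, Haddad, Salazar, Greco, Mendoza, Nakamura, Dimitriou.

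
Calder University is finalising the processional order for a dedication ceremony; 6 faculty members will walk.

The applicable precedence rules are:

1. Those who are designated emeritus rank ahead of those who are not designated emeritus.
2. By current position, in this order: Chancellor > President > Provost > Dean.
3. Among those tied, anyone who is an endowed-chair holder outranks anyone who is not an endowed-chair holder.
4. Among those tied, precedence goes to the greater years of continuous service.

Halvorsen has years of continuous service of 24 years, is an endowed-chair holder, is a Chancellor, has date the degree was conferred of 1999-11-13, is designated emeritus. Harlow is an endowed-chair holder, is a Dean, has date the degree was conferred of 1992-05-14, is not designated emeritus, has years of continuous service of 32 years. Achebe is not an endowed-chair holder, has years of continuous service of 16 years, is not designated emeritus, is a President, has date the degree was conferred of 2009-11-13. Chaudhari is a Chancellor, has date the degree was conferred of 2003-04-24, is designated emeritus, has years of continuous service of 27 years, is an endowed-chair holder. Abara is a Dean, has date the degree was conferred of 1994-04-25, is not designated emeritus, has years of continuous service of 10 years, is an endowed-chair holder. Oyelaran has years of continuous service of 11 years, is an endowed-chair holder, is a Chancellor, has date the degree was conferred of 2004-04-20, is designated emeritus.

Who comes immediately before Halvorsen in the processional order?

Chaudhari

By the first rule: Chaudhari, Halvorsen and Oyelaran (each designated emeritus); then Achebe, Harlow and Abara (each not designated emeritus).
Chaudhari, Halvorsen and Oyelaran are each Chancellor, so the next rule applies.
Chaudhari, Halvorsen and Oyelaran are each an endowed-chair holder, so the next rule applies.
Among Chaudhari, Halvorsen and Oyelaran, by years of continuous service (higher first): Chaudhari (27 years) before Halvorsen (24 years) before Oyelaran (11 years).
Among Achebe, Harlow and Abara, by current position: Achebe (President) before Harlow and Abara (Dean).
Harlow and Abara are each an endowed-chair holder, so the next rule applies.
Among Harlow and Abara, by years of continuous service (higher first): Harlow (32 years) before Abara (10 years).
Order: Chaudhari, Halvorsen, Oyelaran, Achebe, Harlow, Abara.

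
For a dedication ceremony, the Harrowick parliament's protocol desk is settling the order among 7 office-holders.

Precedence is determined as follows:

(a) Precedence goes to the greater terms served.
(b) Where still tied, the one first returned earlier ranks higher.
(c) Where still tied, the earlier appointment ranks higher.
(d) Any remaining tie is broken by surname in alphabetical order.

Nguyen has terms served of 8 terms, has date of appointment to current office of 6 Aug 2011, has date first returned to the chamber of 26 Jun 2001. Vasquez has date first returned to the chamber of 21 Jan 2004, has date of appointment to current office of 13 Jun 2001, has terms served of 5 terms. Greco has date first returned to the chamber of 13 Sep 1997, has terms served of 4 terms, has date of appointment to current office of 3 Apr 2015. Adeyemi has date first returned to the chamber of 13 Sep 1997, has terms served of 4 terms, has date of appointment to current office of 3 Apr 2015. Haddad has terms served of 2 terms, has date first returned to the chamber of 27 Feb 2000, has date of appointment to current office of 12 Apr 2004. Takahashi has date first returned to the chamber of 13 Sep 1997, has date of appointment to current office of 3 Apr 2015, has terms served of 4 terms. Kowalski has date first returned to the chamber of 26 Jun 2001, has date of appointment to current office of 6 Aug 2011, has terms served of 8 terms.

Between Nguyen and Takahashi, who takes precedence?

By terms served (higher first): Kowalski and Nguyen (both 8 terms); then Vasquez (5 terms); then Adeyemi, Greco and Takahashi (each 4 terms); then Haddad (2 terms).
Kowalski and Nguyen both have date first returned to the chamber 26 Jun 2001, so the next rule applies.
Kowalski and Nguyen both have date of appointment to current office 6 Aug 2011, so the next rule applies.
Among Kowalski and Nguyen, alphabetically by surname: Kowalski before Nguyen.
Adeyemi, Greco and Takahashi all have date first returned to the chamber 13 Sep 1997, so the next rule applies.
Adeyemi, Greco and Takahashi all have date of appointment to current office 3 Apr 2015, so the next rule applies.
Among Adeyemi, Greco and Takahashi, alphabetically by surname: Adeyemi before Greco before Takahashi.
So Nguyen takes precedence.

Nguyen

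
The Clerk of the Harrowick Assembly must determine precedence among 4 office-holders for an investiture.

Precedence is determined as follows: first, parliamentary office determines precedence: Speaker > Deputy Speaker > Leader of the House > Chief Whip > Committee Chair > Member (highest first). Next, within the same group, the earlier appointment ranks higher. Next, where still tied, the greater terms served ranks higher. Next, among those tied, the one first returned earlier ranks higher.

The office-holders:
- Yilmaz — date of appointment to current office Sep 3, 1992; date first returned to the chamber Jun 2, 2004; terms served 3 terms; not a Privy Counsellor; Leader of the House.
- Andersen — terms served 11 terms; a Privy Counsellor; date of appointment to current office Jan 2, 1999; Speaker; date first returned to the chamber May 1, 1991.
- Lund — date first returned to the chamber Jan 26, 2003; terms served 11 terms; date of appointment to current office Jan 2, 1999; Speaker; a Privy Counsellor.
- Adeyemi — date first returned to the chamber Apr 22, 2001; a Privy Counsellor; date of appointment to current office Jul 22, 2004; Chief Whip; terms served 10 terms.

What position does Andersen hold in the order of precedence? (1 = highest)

1

By parliamentary office: Andersen and Lund (Speaker); then Yilmaz (Leader of the House); then Adeyemi (Chief Whip).
Andersen and Lund both have date of appointment to current office Jan 2, 1999, so the next rule applies.
Andersen and Lund both have terms served 11 terms, so the next rule applies.
Among Andersen and Lund, by date first returned to the chamber (earlier first): Andersen (May 1, 1991) before Lund (Jan 26, 2003).
Order: Andersen, Lund, Yilmaz, Adeyemi. So position 1.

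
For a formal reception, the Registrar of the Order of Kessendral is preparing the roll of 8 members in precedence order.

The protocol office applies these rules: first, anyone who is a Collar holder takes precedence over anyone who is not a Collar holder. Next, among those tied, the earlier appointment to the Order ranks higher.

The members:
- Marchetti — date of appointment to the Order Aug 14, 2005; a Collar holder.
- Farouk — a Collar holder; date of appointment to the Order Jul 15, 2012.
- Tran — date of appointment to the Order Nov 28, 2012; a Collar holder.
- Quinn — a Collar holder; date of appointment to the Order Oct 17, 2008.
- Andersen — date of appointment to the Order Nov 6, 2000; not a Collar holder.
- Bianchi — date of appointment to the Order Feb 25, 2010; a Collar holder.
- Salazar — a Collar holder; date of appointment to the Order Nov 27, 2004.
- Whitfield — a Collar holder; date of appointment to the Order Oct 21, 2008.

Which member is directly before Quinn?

Marchetti

By the first rule: Salazar, Marchetti, Quinn, Whitfield, Bianchi, Farouk and Tran (each a Collar holder); then Andersen (not a Collar holder).
Among Salazar, Marchetti, Quinn, Whitfield, Bianchi, Farouk and Tran, by date of appointment to the Order (earlier first): Salazar (Nov 27, 2004) before Marchetti (Aug 14, 2005) before Quinn (Oct 17, 2008) before Whitfield (Oct 21, 2008) before Bianchi (Feb 25, 2010) before Farouk (Jul 15, 2012) before Tran (Nov 28, 2012).
Order: Salazar, Marchetti, Quinn, Whitfield, Bianchi, Farouk, Tran, Andersen.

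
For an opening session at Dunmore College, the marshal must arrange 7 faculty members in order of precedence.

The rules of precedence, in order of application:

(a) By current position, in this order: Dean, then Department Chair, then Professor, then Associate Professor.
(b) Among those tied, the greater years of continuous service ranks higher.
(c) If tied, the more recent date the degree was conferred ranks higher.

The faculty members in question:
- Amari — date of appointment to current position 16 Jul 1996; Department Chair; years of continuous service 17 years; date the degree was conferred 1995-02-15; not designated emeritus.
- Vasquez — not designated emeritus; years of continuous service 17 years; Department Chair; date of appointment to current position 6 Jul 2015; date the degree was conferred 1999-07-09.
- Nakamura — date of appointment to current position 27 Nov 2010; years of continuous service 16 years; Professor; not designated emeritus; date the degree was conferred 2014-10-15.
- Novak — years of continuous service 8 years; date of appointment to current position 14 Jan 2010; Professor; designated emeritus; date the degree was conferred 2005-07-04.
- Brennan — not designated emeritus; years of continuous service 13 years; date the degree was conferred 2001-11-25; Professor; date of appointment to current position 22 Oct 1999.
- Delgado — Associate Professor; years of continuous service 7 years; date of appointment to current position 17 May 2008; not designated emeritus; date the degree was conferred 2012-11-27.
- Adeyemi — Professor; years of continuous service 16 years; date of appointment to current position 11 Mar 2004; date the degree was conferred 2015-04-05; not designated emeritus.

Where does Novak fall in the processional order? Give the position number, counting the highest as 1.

By current position: Vasquez and Amari (Department Chair); then Adeyemi, Nakamura, Brennan and Novak (Professor); then Delgado (Associate Professor).
Vasquez and Amari both have years of continuous service 17 years, so the next rule applies.
Among Vasquez and Amari, by date the degree was conferred (later first): Vasquez (1999-07-09) before Amari (1995-02-15).
Among Adeyemi, Nakamura, Brennan and Novak, by years of continuous service (higher first): Adeyemi and Nakamura (16 years) before Brennan (13 years) before Novak (8 years).
Among Adeyemi and Nakamura, by date the degree was conferred (later first): Adeyemi (2015-04-05) before Nakamura (2014-10-15).
Order: Vasquez, Amari, Adeyemi, Nakamura, Brennan, Novak, Delgado. So position 6.

6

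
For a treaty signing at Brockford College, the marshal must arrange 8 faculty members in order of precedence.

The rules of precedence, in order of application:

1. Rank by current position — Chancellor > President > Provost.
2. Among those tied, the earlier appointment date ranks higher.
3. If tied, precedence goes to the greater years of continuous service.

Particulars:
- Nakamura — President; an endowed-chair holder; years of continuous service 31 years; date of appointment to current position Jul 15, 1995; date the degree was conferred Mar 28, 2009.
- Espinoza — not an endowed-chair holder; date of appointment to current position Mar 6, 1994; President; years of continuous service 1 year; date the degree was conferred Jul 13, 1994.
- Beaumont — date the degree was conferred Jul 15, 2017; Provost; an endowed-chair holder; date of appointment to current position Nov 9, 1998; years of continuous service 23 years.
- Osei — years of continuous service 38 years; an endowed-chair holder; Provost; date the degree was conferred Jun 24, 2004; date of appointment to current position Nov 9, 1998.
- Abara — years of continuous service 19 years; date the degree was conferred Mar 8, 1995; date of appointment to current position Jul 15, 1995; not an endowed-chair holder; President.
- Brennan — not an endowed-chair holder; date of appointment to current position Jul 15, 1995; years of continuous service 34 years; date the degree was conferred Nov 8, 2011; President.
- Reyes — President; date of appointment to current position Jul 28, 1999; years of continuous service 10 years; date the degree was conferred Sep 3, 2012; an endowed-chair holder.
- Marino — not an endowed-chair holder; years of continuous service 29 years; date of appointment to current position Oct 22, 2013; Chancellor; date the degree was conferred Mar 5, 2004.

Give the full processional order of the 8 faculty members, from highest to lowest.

Marino, Espinoza, Brennan, Nakamura, Abara, Reyes, Osei, Beaumont

By current position: Marino (Chancellor); then Espinoza, Brennan, Nakamura, Abara and Reyes (President); then Osei and Beaumont (Provost).
Among Espinoza, Brennan, Nakamura, Abara and Reyes, by date of appointment to current position (earlier first): Espinoza (Mar 6, 1994) before Brennan, Nakamura and Abara (Jul 15, 1995) before Reyes (Jul 28, 1999).
Among Brennan, Nakamura and Abara, by years of continuous service (higher first): Brennan (34 years) before Nakamura (31 years) before Abara (19 years).
Osei and Beaumont both have date of appointment to current position Nov 9, 1998, so the next rule applies.
Among Osei and Beaumont, by years of continuous service (higher first): Osei (38 years) before Beaumont (23 years).
Full order: Marino, Espinoza, Brennan, Nakamura, Abara, Reyes, Osei, Beaumont.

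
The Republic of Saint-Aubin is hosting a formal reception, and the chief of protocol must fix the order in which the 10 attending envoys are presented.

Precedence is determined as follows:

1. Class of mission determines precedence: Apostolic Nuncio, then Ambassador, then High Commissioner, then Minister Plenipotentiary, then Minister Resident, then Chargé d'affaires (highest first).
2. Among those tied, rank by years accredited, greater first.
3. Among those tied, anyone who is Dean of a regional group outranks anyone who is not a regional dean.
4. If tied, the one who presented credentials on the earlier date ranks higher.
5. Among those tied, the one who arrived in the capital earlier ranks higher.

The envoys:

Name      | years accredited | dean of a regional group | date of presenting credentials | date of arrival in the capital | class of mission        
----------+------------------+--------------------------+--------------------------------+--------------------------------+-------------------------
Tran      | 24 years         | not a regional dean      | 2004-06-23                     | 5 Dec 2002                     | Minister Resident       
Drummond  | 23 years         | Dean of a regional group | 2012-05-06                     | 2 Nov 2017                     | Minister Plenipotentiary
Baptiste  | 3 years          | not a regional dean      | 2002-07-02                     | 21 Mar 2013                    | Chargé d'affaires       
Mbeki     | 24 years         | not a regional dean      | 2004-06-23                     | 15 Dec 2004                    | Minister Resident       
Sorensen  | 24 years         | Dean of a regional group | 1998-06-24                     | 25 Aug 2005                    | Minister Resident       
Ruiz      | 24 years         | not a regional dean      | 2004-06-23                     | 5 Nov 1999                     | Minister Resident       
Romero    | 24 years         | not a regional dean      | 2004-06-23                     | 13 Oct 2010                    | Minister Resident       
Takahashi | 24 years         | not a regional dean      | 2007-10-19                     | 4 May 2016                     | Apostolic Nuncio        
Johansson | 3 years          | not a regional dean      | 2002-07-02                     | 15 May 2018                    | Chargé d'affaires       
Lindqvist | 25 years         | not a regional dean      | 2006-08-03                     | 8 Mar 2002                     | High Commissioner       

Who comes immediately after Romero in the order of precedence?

Baptiste

By class of mission: Takahashi (Apostolic Nuncio); then Lindqvist (High Commissioner); then Drummond (Minister Plenipotentiary); then Sorensen, Ruiz, Tran, Mbeki and Romero (Minister Resident); then Baptiste and Johansson (Chargé d'affaires).
Sorensen, Ruiz, Tran, Mbeki and Romero all have years accredited 24 years, so the next rule applies.
Among Sorensen, Ruiz, Tran, Mbeki and Romero, Dean of a regional group before not a regional dean: Sorensen (Dean of a regional group) before Ruiz, Tran, Mbeki and Romero (not a regional dean).
Ruiz, Tran, Mbeki and Romero all have date of presenting credentials 2004-06-23, so the next rule applies.
Among Ruiz, Tran, Mbeki and Romero, by date of arrival in the capital (earlier first): Ruiz (5 Nov 1999) before Tran (5 Dec 2002) before Mbeki (15 Dec 2004) before Romero (13 Oct 2010).
Baptiste and Johansson both have years accredited 3 years, so the next rule applies.
Baptiste and Johansson are each not a regional dean, so the next rule applies.
Baptiste and Johansson both have date of presenting credentials 2002-07-02, so the next rule applies.
Among Baptiste and Johansson, by date of arrival in the capital (earlier first): Baptiste (21 Mar 2013) before Johansson (15 May 2018).
Order: Takahashi, Lindqvist, Drummond, Sorensen, Ruiz, Tran, Mbeki, Romero, Baptiste, Johansson.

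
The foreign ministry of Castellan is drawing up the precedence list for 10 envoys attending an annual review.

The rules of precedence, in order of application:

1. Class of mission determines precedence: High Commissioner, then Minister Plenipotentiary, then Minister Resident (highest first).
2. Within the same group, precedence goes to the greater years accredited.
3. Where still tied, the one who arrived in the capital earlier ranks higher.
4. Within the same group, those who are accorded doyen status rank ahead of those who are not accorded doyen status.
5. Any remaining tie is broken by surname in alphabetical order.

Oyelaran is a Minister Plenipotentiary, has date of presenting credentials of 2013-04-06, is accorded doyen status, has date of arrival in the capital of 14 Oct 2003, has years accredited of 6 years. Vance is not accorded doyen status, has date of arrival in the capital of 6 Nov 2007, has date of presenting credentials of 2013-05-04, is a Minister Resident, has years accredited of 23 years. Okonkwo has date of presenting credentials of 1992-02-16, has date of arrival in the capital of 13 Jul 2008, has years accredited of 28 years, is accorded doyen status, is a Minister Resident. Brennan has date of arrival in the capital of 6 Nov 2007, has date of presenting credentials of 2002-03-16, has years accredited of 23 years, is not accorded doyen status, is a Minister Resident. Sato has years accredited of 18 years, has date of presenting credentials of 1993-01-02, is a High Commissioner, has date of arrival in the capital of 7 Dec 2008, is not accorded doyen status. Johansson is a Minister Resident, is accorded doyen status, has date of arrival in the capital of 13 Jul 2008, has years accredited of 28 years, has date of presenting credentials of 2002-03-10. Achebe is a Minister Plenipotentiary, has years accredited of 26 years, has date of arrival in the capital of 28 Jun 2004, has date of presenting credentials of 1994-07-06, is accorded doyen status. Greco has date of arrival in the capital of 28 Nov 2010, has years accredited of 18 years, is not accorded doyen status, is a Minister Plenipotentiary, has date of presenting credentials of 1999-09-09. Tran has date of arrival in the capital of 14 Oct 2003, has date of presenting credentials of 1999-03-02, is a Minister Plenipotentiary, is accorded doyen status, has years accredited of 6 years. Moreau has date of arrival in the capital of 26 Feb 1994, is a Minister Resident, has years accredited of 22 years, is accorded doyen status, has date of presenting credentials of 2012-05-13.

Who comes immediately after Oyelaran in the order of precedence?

Tran

By class of mission: Sato (High Commissioner); then Achebe, Greco, Oyelaran and Tran (Minister Plenipotentiary); then Johansson, Okonkwo, Brennan, Vance and Moreau (Minister Resident).
Among Achebe, Greco, Oyelaran and Tran, by years accredited (higher first): Achebe (26 years) before Greco (18 years) before Oyelaran and Tran (6 years).
Oyelaran and Tran both have date of arrival in the capital 14 Oct 2003, so the next rule applies.
Oyelaran and Tran are each accorded doyen status, so the next rule applies.
Among Oyelaran and Tran, alphabetically by surname: Oyelaran before Tran.
Among Johansson, Okonkwo, Brennan, Vance and Moreau, by years accredited (higher first): Johansson and Okonkwo (28 years) before Brennan and Vance (23 years) before Moreau (22 years).
Johansson and Okonkwo both have date of arrival in the capital 13 Jul 2008, so the next rule applies.
Johansson and Okonkwo are each accorded doyen status, so the next rule applies.
Among Johansson and Okonkwo, alphabetically by surname: Johansson before Okonkwo.
Brennan and Vance both have date of arrival in the capital 6 Nov 2007, so the next rule applies.
Brennan and Vance are each not accorded doyen status, so the next rule applies.
Among Brennan and Vance, alphabetically by surname: Brennan before Vance.
Order: Sato, Achebe, Greco, Oyelaran, Tran, Johansson, Okonkwo, Brennan, Vance, Moreau.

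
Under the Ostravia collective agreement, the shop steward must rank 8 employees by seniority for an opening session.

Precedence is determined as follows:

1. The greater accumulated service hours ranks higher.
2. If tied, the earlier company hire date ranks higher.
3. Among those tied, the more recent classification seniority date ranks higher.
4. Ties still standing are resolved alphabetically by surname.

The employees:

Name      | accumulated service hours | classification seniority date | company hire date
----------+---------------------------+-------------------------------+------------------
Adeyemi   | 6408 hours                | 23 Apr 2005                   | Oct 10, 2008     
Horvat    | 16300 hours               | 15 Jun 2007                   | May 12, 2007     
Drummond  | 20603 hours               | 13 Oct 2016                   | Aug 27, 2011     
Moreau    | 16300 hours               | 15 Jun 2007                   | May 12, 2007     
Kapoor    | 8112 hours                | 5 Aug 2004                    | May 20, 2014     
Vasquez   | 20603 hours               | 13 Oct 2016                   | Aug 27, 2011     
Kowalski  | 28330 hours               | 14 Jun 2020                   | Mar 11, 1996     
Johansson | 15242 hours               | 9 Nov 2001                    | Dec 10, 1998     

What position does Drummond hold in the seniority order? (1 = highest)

By accumulated service hours (higher first): Kowalski (28330 hours); then Drummond and Vasquez (both 20603 hours); then Horvat and Moreau (both 16300 hours); then Johansson (15242 hours); then Kapoor (8112 hours); then Adeyemi (6408 hours).
Drummond and Vasquez both have company hire date Aug 27, 2011, so the next rule applies.
Drummond and Vasquez both have classification seniority date 13 Oct 2016, so the next rule applies.
Among Drummond and Vasquez, alphabetically by surname: Drummond before Vasquez.
Horvat and Moreau both have company hire date May 12, 2007, so the next rule applies.
Horvat and Moreau both have classification seniority date 15 Jun 2007, so the next rule applies.
Among Horvat and Moreau, alphabetically by surname: Horvat before Moreau.
Order: Kowalski, Drummond, Vasquez, Horvat, Moreau, Johansson, Kapoor, Adeyemi. So position 2.

2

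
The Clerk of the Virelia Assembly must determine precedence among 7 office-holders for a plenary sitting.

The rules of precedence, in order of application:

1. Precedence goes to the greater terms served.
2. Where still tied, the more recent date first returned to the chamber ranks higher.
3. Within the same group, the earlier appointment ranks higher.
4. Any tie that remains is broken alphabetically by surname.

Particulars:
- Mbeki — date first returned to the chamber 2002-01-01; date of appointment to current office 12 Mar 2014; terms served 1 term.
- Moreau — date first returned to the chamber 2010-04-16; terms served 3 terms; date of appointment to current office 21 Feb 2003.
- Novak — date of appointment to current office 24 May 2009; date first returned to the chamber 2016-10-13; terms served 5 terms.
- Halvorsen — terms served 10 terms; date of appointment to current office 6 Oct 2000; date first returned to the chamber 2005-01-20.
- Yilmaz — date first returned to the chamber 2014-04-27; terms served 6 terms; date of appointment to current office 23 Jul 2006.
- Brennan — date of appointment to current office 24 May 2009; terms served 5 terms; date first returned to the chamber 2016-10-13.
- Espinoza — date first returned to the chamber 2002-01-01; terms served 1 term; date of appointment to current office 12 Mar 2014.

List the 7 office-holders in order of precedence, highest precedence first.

Halvorsen, Yilmaz, Brennan, Novak, Moreau, Espinoza, Mbeki

By terms served (higher first): Halvorsen (10 terms); then Yilmaz (6 terms); then Brennan and Novak (both 5 terms); then Moreau (3 terms); then Espinoza and Mbeki (both 1 term).
Brennan and Novak both have date first returned to the chamber 2016-10-13, so the next rule applies.
Brennan and Novak both have date of appointment to current office 24 May 2009, so the next rule applies.
Among Brennan and Novak, alphabetically by surname: Brennan before Novak.
Espinoza and Mbeki both have date first returned to the chamber 2002-01-01, so the next rule applies.
Espinoza and Mbeki both have date of appointment to current office 12 Mar 2014, so the next rule applies.
Among Espinoza and Mbeki, alphabetically by surname: Espinoza before Mbeki.
Full order: Halvorsen, Yilmaz, Brennan, Novak, Moreau, Espinoza, Mbeki.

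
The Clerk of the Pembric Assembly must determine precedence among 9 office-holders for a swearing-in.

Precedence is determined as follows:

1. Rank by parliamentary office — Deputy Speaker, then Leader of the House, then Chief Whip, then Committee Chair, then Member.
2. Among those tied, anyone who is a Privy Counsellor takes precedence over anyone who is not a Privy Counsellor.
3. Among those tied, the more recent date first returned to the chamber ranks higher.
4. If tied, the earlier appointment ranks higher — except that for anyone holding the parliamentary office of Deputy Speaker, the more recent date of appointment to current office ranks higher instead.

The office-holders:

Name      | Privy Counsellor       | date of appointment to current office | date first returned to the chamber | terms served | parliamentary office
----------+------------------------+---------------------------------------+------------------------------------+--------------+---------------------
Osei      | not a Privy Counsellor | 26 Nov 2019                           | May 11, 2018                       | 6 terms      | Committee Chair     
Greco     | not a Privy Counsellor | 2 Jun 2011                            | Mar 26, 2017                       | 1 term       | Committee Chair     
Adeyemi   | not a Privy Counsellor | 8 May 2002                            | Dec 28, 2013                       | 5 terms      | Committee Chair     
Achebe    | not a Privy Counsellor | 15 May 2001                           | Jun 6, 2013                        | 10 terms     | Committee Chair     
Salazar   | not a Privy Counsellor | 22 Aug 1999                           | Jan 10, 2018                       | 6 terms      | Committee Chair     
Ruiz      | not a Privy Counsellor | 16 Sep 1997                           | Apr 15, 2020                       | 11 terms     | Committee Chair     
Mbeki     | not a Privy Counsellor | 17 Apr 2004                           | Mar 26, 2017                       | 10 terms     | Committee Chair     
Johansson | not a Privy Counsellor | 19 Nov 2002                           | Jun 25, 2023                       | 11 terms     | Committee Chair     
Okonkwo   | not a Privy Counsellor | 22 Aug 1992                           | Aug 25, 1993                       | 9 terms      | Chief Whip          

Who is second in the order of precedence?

By parliamentary office: Okonkwo (Chief Whip); then Johansson, Ruiz, Osei, Salazar, Mbeki, Greco, Adeyemi and Achebe (Committee Chair).
Johansson, Ruiz, Osei, Salazar, Mbeki, Greco, Adeyemi and Achebe are each not a Privy Counsellor, so the next rule applies.
Among Johansson, Ruiz, Osei, Salazar, Mbeki, Greco, Adeyemi and Achebe, by date first returned to the chamber (later first): Johansson (Jun 25, 2023) before Ruiz (Apr 15, 2020) before Osei (May 11, 2018) before Salazar (Jan 10, 2018) before Mbeki and Greco (Mar 26, 2017) before Adeyemi (Dec 28, 2013) before Achebe (Jun 6, 2013).
Among Mbeki and Greco, by date of appointment to current office (earlier first): Mbeki (17 Apr 2004) before Greco (2 Jun 2011).
Order: Okonkwo, Johansson, Ruiz, Osei, Salazar, Mbeki, Greco, Adeyemi, Achebe.

Johansson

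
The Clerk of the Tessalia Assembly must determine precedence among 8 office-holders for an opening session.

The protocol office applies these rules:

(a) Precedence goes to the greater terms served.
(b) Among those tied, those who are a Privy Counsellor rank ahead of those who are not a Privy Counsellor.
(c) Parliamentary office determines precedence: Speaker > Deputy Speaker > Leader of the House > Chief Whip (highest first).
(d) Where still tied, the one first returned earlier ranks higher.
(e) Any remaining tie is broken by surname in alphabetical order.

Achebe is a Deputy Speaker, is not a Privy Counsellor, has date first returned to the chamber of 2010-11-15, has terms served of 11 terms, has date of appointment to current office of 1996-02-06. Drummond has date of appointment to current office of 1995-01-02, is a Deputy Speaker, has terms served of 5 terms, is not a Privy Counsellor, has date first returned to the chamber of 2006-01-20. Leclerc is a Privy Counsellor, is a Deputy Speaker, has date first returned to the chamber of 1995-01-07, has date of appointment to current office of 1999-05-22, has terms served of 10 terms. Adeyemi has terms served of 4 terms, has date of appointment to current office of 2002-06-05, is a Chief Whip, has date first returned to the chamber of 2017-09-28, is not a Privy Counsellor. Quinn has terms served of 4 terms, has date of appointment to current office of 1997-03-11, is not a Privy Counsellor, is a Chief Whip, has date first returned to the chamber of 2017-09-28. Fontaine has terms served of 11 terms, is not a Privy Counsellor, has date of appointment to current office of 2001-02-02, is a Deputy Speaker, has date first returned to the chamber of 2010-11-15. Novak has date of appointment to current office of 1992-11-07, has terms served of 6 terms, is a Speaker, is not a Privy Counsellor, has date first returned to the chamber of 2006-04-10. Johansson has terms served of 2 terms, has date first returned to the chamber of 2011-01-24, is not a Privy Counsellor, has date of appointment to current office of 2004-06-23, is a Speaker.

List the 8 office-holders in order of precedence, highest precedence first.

Achebe, Fontaine, Leclerc, Novak, Drummond, Adeyemi, Quinn, Johansson

By terms served (higher first): Achebe and Fontaine (both 11 terms); then Leclerc (10 terms); then Novak (6 terms); then Drummond (5 terms); then Adeyemi and Quinn (both 4 terms); then Johansson (2 terms).
Achebe and Fontaine are each not a Privy Counsellor, so the next rule applies.
Achebe and Fontaine are each Deputy Speaker, so the next rule applies.
Achebe and Fontaine both have date first returned to the chamber 2010-11-15, so the next rule applies.
Among Achebe and Fontaine, alphabetically by surname: Achebe before Fontaine.
Adeyemi and Quinn are each not a Privy Counsellor, so the next rule applies.
Adeyemi and Quinn are each Chief Whip, so the next rule applies.
Adeyemi and Quinn both have date first returned to the chamber 2017-09-28, so the next rule applies.
Among Adeyemi and Quinn, alphabetically by surname: Adeyemi before Quinn.
Full order: Achebe, Fontaine, Leclerc, Novak, Drummond, Adeyemi, Quinn, Johansson.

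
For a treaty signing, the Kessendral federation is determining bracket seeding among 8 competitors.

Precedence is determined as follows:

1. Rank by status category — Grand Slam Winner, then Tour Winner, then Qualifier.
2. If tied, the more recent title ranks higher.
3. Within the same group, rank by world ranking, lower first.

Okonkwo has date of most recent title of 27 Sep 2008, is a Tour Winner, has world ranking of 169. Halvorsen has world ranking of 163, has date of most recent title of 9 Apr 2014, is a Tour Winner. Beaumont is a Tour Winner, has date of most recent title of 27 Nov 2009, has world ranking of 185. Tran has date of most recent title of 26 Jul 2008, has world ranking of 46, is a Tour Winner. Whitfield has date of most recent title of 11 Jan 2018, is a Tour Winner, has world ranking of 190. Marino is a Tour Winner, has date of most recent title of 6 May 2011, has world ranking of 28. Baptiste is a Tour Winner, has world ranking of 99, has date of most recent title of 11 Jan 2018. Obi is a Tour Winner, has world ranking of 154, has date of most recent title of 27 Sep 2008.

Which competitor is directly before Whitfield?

Baptiste

By status category: Baptiste, Whitfield, Halvorsen, Marino, Beaumont, Obi, Okonkwo and Tran (Tour Winner).
Among Baptiste, Whitfield, Halvorsen, Marino, Beaumont, Obi, Okonkwo and Tran, by date of most recent title (later first): Baptiste and Whitfield (11 Jan 2018) before Halvorsen (9 Apr 2014) before Marino (6 May 2011) before Beaumont (27 Nov 2009) before Obi and Okonkwo (27 Sep 2008) before Tran (26 Jul 2008).
Among Baptiste and Whitfield, by world ranking (lower first): Baptiste (99) before Whitfield (190).
Among Obi and Okonkwo, by world ranking (lower first): Obi (154) before Okonkwo (169).
Order: Baptiste, Whitfield, Halvorsen, Marino, Beaumont, Obi, Okonkwo, Tran.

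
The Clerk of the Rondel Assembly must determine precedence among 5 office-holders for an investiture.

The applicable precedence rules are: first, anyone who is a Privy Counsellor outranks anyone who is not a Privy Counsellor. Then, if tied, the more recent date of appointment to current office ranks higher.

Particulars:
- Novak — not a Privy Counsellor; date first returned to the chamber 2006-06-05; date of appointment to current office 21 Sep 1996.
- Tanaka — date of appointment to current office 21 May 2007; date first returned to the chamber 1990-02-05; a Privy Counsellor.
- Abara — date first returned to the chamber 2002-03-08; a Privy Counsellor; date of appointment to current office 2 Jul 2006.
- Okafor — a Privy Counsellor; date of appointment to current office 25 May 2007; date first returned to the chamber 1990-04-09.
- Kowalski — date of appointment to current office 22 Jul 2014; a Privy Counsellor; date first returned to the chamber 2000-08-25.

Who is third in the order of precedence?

Tanaka

By the first rule: Kowalski, Okafor, Tanaka and Abara (each a Privy Counsellor); then Novak (not a Privy Counsellor).
Among Kowalski, Okafor, Tanaka and Abara, by date of appointment to current office (later first): Kowalski (22 Jul 2014) before Okafor (25 May 2007) before Tanaka (21 May 2007) before Abara (2 Jul 2006).
Order: Kowalski, Okafor, Tanaka, Abara, Novak.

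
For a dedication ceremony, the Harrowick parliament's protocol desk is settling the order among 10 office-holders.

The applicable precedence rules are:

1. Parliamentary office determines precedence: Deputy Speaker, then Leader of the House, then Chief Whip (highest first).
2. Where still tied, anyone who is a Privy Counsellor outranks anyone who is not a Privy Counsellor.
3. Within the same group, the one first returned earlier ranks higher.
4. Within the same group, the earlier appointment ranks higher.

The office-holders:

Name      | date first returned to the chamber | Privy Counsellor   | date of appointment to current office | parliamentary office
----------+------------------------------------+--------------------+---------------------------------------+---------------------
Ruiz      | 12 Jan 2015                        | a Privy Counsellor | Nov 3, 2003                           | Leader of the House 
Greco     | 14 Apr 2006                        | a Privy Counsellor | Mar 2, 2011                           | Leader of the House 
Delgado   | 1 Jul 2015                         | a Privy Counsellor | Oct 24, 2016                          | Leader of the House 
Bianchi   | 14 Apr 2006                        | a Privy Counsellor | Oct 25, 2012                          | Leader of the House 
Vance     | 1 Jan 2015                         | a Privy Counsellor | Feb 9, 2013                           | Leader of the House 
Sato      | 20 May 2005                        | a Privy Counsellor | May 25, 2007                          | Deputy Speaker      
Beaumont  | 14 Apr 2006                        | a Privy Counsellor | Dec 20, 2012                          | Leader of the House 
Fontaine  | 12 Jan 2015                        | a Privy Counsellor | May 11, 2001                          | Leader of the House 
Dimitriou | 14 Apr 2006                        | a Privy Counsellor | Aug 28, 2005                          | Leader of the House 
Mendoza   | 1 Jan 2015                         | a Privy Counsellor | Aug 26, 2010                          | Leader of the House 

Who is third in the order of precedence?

Greco

By parliamentary office: Sato (Deputy Speaker); then Dimitriou, Greco, Bianchi, Beaumont, Mendoza, Vance, Fontaine, Ruiz and Delgado (Leader of the House).
Dimitriou, Greco, Bianchi, Beaumont, Mendoza, Vance, Fontaine, Ruiz and Delgado are each a Privy Counsellor, so the next rule applies.
Among Dimitriou, Greco, Bianchi, Beaumont, Mendoza, Vance, Fontaine, Ruiz and Delgado, by date first returned to the chamber (earlier first): Dimitriou, Greco, Bianchi and Beaumont (14 Apr 2006) before Mendoza and Vance (1 Jan 2015) before Fontaine and Ruiz (12 Jan 2015) before Delgado (1 Jul 2015).
Among Dimitriou, Greco, Bianchi and Beaumont, by date of appointment to current office (earlier first): Dimitriou (Aug 28, 2005) before Greco (Mar 2, 2011) before Bianchi (Oct 25, 2012) before Beaumont (Dec 20, 2012).
Among Mendoza and Vance, by date of appointment to current office (earlier first): Mendoza (Aug 26, 2010) before Vance (Feb 9, 2013).
Among Fontaine and Ruiz, by date of appointment to current office (earlier first): Fontaine (May 11, 2001) before Ruiz (Nov 3, 2003).
Order: Sato, Dimitriou, Greco, Bianchi, Beaumont, Mendoza, Vance, Fontaine, Ruiz, Delgado.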